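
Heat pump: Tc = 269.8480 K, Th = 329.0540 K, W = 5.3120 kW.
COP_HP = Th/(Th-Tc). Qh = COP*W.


COP = 329.0540 / 59.2060 = 5.5578
Qh = 5.5578 * 5.3120 = 29.5229 kW

COP = 5.5578, Qh = 29.5229 kW


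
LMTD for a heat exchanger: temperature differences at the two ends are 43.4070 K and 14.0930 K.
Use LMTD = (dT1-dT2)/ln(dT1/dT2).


dT1/dT2 = 3.0800
ln(dT1/dT2) = 1.1249
LMTD = 29.3140 / 1.1249 = 26.0582 K

26.0582 K


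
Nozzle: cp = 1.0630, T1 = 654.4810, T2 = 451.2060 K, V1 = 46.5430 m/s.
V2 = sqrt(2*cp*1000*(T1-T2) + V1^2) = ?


dT = 203.2750 K
2*cp*1000*dT = 432162.6500
V1^2 = 2166.2508
V2 = sqrt(434328.9008) = 659.0363 m/s

659.0363 m/s


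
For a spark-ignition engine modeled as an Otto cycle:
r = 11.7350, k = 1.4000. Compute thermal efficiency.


r^(k-1) = 2.6779
eta = 1 - 1/2.6779 = 0.6266 = 62.6572%

62.6572%


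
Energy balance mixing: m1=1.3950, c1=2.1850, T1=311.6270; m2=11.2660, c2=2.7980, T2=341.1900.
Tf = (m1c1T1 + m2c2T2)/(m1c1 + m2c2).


num = 11704.9451
den = 34.5703
Tf = 338.5834 K

338.5834 K


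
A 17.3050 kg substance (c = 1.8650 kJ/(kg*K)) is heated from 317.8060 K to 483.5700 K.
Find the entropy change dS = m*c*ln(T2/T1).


T2/T1 = 1.5216
ln(T2/T1) = 0.4198
dS = 17.3050 * 1.8650 * 0.4198 = 13.5471 kJ/K

13.5471 kJ/K


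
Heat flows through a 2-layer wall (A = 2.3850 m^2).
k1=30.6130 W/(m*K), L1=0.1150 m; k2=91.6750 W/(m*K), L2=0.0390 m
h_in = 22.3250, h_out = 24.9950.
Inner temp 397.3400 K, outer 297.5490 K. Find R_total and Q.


R_conv_in = 1/(22.3250*2.3850) = 0.0188
R_1 = 0.1150/(30.6130*2.3850) = 0.0016
R_2 = 0.0390/(91.6750*2.3850) = 0.0002
R_conv_out = 1/(24.9950*2.3850) = 0.0168
R_total = 0.0373 K/W
Q = 99.7910 / 0.0373 = 2674.6907 W

R_total = 0.0373 K/W, Q = 2674.6907 W


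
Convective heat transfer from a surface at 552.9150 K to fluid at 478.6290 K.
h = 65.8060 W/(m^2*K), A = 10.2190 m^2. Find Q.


dT = 74.2860 K
Q = 65.8060 * 10.2190 * 74.2860 = 49955.2189 W

49955.2189 W


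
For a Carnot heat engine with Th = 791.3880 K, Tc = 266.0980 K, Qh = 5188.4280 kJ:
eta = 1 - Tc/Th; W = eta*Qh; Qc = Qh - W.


eta = 1 - 266.0980/791.3880 = 0.6638
W = 0.6638 * 5188.4280 = 3443.8598 kJ
Qc = 5188.4280 - 3443.8598 = 1744.5682 kJ

eta = 66.3758%, W = 3443.8598 kJ, Qc = 1744.5682 kJ


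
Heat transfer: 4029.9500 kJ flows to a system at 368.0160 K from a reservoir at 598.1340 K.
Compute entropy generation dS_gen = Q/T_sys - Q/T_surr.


dS_sys = 4029.9500/368.0160 = 10.9505 kJ/K
dS_surr = -4029.9500/598.1340 = -6.7375 kJ/K
dS_gen = 10.9505 - 6.7375 = 4.2129 kJ/K (irreversible)

dS_gen = 4.2129 kJ/K, irreversible


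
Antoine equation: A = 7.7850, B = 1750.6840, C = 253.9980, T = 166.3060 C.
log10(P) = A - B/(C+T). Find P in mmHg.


C+T = 420.3040
B/(C+T) = 4.1653
log10(P) = 7.7850 - 4.1653 = 3.6197
P = 10^3.6197 = 4166.0035 mmHg

4166.0035 mmHg


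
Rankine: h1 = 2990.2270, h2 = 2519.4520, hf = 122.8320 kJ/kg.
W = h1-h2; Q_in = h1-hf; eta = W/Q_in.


W = 470.7750 kJ/kg
Q_in = 2867.3950 kJ/kg
eta = 0.1642 = 16.4182%

eta = 16.4182%


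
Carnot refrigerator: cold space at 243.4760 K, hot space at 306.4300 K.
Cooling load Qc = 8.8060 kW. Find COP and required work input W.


COP = 243.4760 / 62.9540 = 3.8675
W = 8.8060 / 3.8675 = 2.2769 kW

COP = 3.8675, W = 2.2769 kW


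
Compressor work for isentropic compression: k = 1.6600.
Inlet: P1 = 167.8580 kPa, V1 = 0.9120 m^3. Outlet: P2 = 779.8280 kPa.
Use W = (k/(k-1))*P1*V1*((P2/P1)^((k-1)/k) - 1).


(k-1)/k = 0.3976
(P2/P1)^exp = 1.8417
W = 2.5152 * 167.8580 * 0.9120 * (1.8417 - 1) = 324.0788 kJ

324.0788 kJ


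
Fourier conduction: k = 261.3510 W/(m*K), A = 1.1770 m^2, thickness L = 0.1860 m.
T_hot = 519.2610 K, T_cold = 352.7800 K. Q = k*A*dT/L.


dT = 166.4810 K
Q = 261.3510 * 1.1770 * 166.4810 / 0.1860 = 275329.2557 W

275329.2557 W


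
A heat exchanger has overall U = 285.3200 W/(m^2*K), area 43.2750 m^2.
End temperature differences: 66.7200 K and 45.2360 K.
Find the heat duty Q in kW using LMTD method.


LMTD = 55.2840 K
Q = 285.3200 * 43.2750 * 55.2840 = 682603.8853 W = 682.6039 kW

682.6039 kW


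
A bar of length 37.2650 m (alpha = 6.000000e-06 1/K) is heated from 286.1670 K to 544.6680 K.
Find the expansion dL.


dT = 258.5010 K
dL = 6.000000e-06 * 37.2650 * 258.5010 = 0.057798 m
L_final = 37.322798 m

dL = 0.057798 m


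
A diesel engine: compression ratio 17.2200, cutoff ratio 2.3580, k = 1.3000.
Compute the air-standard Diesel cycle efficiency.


r^(k-1) = 2.3486
rc^k = 3.0500
eta = 0.5056 = 50.5563%

50.5563%


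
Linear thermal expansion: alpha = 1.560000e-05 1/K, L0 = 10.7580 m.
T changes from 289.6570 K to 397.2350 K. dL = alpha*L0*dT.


dT = 107.5780 K
dL = 1.560000e-05 * 10.7580 * 107.5780 = 0.018054 m
L_final = 10.776054 m

dL = 0.018054 m


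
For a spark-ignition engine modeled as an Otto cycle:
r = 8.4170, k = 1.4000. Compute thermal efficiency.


r^(k-1) = 2.3446
eta = 1 - 1/2.3446 = 0.5735 = 57.3482%

57.3482%


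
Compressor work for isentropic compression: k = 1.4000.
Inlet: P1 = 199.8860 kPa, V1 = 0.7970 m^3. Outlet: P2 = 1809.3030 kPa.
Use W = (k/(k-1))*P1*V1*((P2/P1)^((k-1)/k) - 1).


(k-1)/k = 0.2857
(P2/P1)^exp = 1.8765
W = 3.5000 * 199.8860 * 0.7970 * (1.8765 - 1) = 488.7268 kJ

488.7268 kJ


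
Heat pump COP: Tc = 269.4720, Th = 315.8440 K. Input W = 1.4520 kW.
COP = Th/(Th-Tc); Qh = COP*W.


COP = 315.8440 / 46.3720 = 6.8111
Qh = 6.8111 * 1.4520 = 9.8897 kW

COP = 6.8111, Qh = 9.8897 kW


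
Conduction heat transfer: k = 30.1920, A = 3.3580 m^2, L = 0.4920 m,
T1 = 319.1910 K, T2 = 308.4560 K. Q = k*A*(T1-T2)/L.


dT = 10.7350 K
Q = 30.1920 * 3.3580 * 10.7350 / 0.4920 = 2212.1243 W

2212.1243 W


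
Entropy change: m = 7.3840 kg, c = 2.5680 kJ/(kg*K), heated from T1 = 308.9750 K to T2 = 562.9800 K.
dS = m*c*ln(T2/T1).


T2/T1 = 1.8221
ln(T2/T1) = 0.6000
dS = 7.3840 * 2.5680 * 0.6000 = 11.3770 kJ/K

11.3770 kJ/K


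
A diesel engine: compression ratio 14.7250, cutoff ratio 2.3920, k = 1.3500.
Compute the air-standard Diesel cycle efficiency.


r^(k-1) = 2.5634
rc^k = 3.2458
eta = 0.5338 = 53.3784%

53.3784%


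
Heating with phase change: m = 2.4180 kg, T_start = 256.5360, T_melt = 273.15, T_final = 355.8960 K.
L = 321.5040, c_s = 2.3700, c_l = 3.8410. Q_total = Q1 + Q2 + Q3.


Q1 (sensible, solid) = 2.4180 * 2.3700 * 16.6140 = 95.2092 kJ
Q2 (latent) = 2.4180 * 321.5040 = 777.3967 kJ
Q3 (sensible, liquid) = 2.4180 * 3.8410 * 82.7460 = 768.5066 kJ
Q_total = 1641.1125 kJ

1641.1125 kJ


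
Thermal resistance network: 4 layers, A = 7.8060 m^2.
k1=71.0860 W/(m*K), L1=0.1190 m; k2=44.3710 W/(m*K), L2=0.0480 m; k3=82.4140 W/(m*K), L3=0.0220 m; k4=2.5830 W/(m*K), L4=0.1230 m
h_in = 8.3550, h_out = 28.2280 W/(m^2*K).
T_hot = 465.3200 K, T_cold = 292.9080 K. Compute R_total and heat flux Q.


R_conv_in = 1/(8.3550*7.8060) = 0.0153
R_1 = 0.1190/(71.0860*7.8060) = 0.0002
R_2 = 0.0480/(44.3710*7.8060) = 0.0001
R_3 = 0.0220/(82.4140*7.8060) = 3.4197e-05
R_4 = 0.1230/(2.5830*7.8060) = 0.0061
R_conv_out = 1/(28.2280*7.8060) = 0.0045
R_total = 0.0264 K/W
Q = 172.4120 / 0.0264 = 6540.9768 W

R_total = 0.0264 K/W, Q = 6540.9768 W


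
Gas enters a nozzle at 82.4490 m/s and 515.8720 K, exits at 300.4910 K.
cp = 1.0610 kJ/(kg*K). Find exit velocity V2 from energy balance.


dT = 215.3810 K
2*cp*1000*dT = 457038.4820
V1^2 = 6797.8376
V2 = sqrt(463836.3196) = 681.0553 m/s

681.0553 m/s


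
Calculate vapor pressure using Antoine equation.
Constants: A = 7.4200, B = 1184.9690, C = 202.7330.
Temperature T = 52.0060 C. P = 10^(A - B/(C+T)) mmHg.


C+T = 254.7390
B/(C+T) = 4.6517
log10(P) = 7.4200 - 4.6517 = 2.7683
P = 10^2.7683 = 586.5453 mmHg

586.5453 mmHg


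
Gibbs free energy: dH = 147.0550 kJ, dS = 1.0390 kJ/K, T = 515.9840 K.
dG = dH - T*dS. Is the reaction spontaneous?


T*dS = 515.9840 * 1.0390 = 536.1074 kJ
dG = 147.0550 - 536.1074 = -389.0524 kJ (spontaneous)

dG = -389.0524 kJ, spontaneous


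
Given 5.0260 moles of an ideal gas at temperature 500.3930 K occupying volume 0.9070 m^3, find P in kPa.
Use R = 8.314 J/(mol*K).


P = nRT/V = 5.0260 * 8.314 * 500.3930 / 0.9070
= 20909.5040 / 0.9070 = 23053.4774 Pa = 23.0535 kPa

23.0535 kPa


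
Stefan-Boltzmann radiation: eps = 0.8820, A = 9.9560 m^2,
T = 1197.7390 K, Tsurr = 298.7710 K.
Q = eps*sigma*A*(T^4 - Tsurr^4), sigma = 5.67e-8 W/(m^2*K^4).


T^4 = 2.0580e+12
Tsurr^4 = 7.9681e+09
Q = 0.8820 * 5.67e-8 * 9.9560 * 2.0500e+12 = 1020705.7509 W

1020705.7509 W


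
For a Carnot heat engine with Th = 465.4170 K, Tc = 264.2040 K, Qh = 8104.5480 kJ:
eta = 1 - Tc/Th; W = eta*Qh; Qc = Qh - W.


eta = 1 - 264.2040/465.4170 = 0.4323
W = 0.4323 * 8104.5480 = 3503.8265 kJ
Qc = 8104.5480 - 3503.8265 = 4600.7215 kJ

eta = 43.2328%, W = 3503.8265 kJ, Qc = 4600.7215 kJ


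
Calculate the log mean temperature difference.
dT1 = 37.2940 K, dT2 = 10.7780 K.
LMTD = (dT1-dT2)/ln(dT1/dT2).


dT1/dT2 = 3.4602
ln(dT1/dT2) = 1.2413
LMTD = 26.5160 / 1.2413 = 21.3610 K

21.3610 K


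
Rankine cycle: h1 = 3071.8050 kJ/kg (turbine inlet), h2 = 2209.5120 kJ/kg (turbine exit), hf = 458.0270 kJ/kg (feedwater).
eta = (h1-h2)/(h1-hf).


W = 862.2930 kJ/kg
Q_in = 2613.7780 kJ/kg
eta = 0.3299 = 32.9903%

eta = 32.9903%


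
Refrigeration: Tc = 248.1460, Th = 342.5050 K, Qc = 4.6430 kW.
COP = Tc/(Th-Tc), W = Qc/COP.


COP = 248.1460 / 94.3590 = 2.6298
W = 4.6430 / 2.6298 = 1.7655 kW

COP = 2.6298, W = 1.7655 kW


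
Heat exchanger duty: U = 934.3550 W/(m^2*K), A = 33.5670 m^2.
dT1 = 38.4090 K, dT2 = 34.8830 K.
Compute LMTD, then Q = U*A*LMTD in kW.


LMTD = 36.6177 K
Q = 934.3550 * 33.5670 * 36.6177 = 1148459.3544 W = 1148.4594 kW

1148.4594 kW


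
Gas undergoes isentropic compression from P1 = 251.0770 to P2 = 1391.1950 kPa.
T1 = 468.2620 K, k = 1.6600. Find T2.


(k-1)/k = 0.3976
(P2/P1)^exp = 1.9753
T2 = 468.2620 * 1.9753 = 924.9741 K

924.9741 K


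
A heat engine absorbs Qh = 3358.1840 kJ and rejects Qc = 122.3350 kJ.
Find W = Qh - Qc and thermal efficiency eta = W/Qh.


W = 3358.1840 - 122.3350 = 3235.8490 kJ
eta = 3235.8490 / 3358.1840 = 0.9636 = 96.3571%

W = 3235.8490 kJ, eta = 96.3571%


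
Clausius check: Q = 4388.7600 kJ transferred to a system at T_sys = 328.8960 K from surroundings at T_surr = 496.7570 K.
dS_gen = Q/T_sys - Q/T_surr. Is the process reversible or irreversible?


dS_sys = 4388.7600/328.8960 = 13.3439 kJ/K
dS_surr = -4388.7600/496.7570 = -8.8348 kJ/K
dS_gen = 13.3439 - 8.8348 = 4.5091 kJ/K (irreversible)

dS_gen = 4.5091 kJ/K, irreversible


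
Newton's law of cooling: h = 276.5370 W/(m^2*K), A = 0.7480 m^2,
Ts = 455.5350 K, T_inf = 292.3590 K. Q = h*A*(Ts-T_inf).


dT = 163.1760 K
Q = 276.5370 * 0.7480 * 163.1760 = 33752.9027 W

33752.9027 W


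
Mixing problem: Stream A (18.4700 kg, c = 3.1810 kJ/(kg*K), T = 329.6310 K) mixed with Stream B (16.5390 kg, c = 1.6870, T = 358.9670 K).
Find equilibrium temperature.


num = 29382.4767
den = 86.6544
Tf = 339.0767 K

339.0767 K


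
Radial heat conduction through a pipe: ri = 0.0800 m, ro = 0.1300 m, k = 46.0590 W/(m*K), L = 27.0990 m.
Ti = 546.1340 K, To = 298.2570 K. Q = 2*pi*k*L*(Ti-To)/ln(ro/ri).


dT = 247.8770 K
ln(ro/ri) = 0.4855
Q = 2*pi*46.0590*27.0990*247.8770 / 0.4855 = 4003940.7634 W

4003940.7634 W


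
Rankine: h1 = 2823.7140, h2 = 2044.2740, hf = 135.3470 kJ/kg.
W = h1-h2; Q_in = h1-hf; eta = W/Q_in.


W = 779.4400 kJ/kg
Q_in = 2688.3670 kJ/kg
eta = 0.2899 = 28.9931%

eta = 28.9931%


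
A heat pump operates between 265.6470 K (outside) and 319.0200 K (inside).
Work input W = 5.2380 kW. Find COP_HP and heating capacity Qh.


COP = 319.0200 / 53.3730 = 5.9772
Qh = 5.9772 * 5.2380 = 31.3085 kW

COP = 5.9772, Qh = 31.3085 kW


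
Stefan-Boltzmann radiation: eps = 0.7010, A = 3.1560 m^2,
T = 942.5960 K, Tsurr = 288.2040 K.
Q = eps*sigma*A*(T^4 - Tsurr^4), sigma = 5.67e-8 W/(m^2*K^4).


T^4 = 7.8941e+11
Tsurr^4 = 6.8992e+09
Q = 0.7010 * 5.67e-8 * 3.1560 * 7.8251e+11 = 98158.5523 W

98158.5523 W


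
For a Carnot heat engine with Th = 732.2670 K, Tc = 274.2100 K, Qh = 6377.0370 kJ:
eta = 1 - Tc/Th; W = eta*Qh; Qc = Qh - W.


eta = 1 - 274.2100/732.2670 = 0.6255
W = 0.6255 * 6377.0370 = 3989.0456 kJ
Qc = 6377.0370 - 3989.0456 = 2387.9914 kJ

eta = 62.5533%, W = 3989.0456 kJ, Qc = 2387.9914 kJ


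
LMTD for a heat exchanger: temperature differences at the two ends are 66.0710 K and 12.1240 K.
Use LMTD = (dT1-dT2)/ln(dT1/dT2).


dT1/dT2 = 5.4496
ln(dT1/dT2) = 1.6955
LMTD = 53.9470 / 1.6955 = 31.8169 K

31.8169 K


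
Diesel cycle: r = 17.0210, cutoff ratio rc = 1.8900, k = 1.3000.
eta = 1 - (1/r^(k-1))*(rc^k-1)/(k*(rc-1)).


r^(k-1) = 2.3404
rc^k = 2.2877
eta = 0.5245 = 52.4459%

52.4459%


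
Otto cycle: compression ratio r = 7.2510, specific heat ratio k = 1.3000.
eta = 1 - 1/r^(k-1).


r^(k-1) = 1.8118
eta = 1 - 1/1.8118 = 0.4481 = 44.8074%

44.8074%


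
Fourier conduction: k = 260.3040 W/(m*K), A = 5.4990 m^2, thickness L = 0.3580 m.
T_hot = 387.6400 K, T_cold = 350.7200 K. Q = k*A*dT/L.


dT = 36.9200 K
Q = 260.3040 * 5.4990 * 36.9200 / 0.3580 = 147619.3291 W

147619.3291 W


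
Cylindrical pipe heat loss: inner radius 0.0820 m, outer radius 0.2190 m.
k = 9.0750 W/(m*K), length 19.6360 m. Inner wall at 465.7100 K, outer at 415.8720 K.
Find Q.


dT = 49.8380 K
ln(ro/ri) = 0.9824
Q = 2*pi*9.0750*19.6360*49.8380 / 0.9824 = 56803.1976 W

56803.1976 W


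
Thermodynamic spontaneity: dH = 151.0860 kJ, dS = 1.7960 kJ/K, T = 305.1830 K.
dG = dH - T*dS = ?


T*dS = 305.1830 * 1.7960 = 548.1087 kJ
dG = 151.0860 - 548.1087 = -397.0227 kJ (spontaneous)

dG = -397.0227 kJ, spontaneous


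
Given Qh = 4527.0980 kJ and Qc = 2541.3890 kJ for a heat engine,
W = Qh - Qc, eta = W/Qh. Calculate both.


W = 4527.0980 - 2541.3890 = 1985.7090 kJ
eta = 1985.7090 / 4527.0980 = 0.4386 = 43.8627%

W = 1985.7090 kJ, eta = 43.8627%


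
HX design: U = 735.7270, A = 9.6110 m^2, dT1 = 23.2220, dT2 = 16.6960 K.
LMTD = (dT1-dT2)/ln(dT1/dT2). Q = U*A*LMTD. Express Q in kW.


LMTD = 19.7799 K
Q = 735.7270 * 9.6110 * 19.7799 = 139865.0815 W = 139.8651 kW

139.8651 kW


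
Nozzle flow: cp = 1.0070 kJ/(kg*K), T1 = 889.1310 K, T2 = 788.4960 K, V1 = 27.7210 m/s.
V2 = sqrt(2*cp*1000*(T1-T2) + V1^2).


dT = 100.6350 K
2*cp*1000*dT = 202678.8900
V1^2 = 768.4538
V2 = sqrt(203447.3438) = 451.0514 m/s

451.0514 m/s


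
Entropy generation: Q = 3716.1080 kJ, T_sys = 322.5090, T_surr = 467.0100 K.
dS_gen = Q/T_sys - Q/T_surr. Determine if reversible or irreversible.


dS_sys = 3716.1080/322.5090 = 11.5225 kJ/K
dS_surr = -3716.1080/467.0100 = -7.9572 kJ/K
dS_gen = 11.5225 - 7.9572 = 3.5653 kJ/K (irreversible)

dS_gen = 3.5653 kJ/K, irreversible


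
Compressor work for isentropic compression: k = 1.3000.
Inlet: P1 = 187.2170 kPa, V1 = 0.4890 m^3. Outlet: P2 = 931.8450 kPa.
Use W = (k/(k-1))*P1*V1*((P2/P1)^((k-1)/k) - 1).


(k-1)/k = 0.2308
(P2/P1)^exp = 1.4483
W = 4.3333 * 187.2170 * 0.4890 * (1.4483 - 1) = 177.8295 kJ

177.8295 kJ


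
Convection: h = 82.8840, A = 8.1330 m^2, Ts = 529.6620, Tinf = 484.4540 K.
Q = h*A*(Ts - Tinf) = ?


dT = 45.2080 K
Q = 82.8840 * 8.1330 * 45.2080 = 30474.5126 W

30474.5126 W


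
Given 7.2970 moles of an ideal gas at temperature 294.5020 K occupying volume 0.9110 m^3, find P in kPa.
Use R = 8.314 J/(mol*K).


P = nRT/V = 7.2970 * 8.314 * 294.5020 / 0.9110
= 17866.6288 / 0.9110 = 19612.1063 Pa = 19.6121 kPa

19.6121 kPa


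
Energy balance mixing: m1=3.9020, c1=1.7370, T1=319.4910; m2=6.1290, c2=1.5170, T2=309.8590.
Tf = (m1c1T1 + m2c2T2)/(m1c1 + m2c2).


num = 5046.4116
den = 16.0755
Tf = 313.9201 K

313.9201 K


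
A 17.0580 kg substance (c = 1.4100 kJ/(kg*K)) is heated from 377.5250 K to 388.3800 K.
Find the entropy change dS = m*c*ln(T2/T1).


T2/T1 = 1.0288
ln(T2/T1) = 0.0283
dS = 17.0580 * 1.4100 * 0.0283 = 0.6818 kJ/K

0.6818 kJ/K


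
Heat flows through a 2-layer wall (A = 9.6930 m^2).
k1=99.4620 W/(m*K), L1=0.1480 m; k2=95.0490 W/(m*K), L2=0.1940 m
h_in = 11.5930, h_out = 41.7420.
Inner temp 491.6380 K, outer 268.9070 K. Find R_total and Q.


R_conv_in = 1/(11.5930*9.6930) = 0.0089
R_1 = 0.1480/(99.4620*9.6930) = 0.0002
R_2 = 0.1940/(95.0490*9.6930) = 0.0002
R_conv_out = 1/(41.7420*9.6930) = 0.0025
R_total = 0.0117 K/W
Q = 222.7310 / 0.0117 = 18980.5037 W

R_total = 0.0117 K/W, Q = 18980.5037 W


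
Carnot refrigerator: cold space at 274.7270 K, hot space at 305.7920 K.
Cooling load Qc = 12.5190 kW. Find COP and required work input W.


COP = 274.7270 / 31.0650 = 8.8436
W = 12.5190 / 8.8436 = 1.4156 kW

COP = 8.8436, W = 1.4156 kW


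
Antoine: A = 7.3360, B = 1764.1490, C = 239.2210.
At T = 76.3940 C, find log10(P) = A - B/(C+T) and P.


C+T = 315.6150
B/(C+T) = 5.5896
log10(P) = 7.3360 - 5.5896 = 1.7464
P = 10^1.7464 = 55.7750 mmHg

55.7750 mmHg


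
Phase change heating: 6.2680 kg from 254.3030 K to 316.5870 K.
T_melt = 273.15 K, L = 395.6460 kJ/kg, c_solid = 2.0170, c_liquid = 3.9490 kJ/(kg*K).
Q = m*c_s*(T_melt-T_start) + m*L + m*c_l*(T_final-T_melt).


Q1 (sensible, solid) = 6.2680 * 2.0170 * 18.8470 = 238.2743 kJ
Q2 (latent) = 6.2680 * 395.6460 = 2479.9091 kJ
Q3 (sensible, liquid) = 6.2680 * 3.9490 * 43.4370 = 1075.1670 kJ
Q_total = 3793.3504 kJ

3793.3504 kJ


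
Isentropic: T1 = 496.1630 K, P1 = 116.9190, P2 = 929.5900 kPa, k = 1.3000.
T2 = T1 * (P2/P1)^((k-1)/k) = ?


(k-1)/k = 0.2308
(P2/P1)^exp = 1.6136
T2 = 496.1630 * 1.6136 = 800.5905 K

800.5905 K


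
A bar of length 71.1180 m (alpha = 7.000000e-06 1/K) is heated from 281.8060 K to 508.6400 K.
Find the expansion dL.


dT = 226.8340 K
dL = 7.000000e-06 * 71.1180 * 226.8340 = 0.112924 m
L_final = 71.230924 m

dL = 0.112924 m


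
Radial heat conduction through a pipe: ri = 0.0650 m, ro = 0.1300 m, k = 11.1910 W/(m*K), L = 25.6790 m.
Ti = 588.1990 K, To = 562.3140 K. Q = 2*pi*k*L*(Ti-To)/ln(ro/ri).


dT = 25.8850 K
ln(ro/ri) = 0.6931
Q = 2*pi*11.1910*25.6790*25.8850 / 0.6931 = 67429.4442 W

67429.4442 W


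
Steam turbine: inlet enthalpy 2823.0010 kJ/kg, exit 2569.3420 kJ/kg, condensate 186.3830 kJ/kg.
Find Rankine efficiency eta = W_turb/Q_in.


W = 253.6590 kJ/kg
Q_in = 2636.6180 kJ/kg
eta = 0.0962 = 9.6206%

eta = 9.6206%


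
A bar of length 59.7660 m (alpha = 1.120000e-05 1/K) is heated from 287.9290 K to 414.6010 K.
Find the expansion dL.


dT = 126.6720 K
dL = 1.120000e-05 * 59.7660 * 126.6720 = 0.084792 m
L_final = 59.850792 m

dL = 0.084792 m


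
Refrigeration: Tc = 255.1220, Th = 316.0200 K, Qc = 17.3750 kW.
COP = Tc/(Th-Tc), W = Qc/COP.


COP = 255.1220 / 60.8980 = 4.1893
W = 17.3750 / 4.1893 = 4.1474 kW

COP = 4.1893, W = 4.1474 kW


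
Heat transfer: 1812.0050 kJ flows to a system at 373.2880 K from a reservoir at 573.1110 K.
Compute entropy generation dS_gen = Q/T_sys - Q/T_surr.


dS_sys = 1812.0050/373.2880 = 4.8542 kJ/K
dS_surr = -1812.0050/573.1110 = -3.1617 kJ/K
dS_gen = 4.8542 - 3.1617 = 1.6925 kJ/K (irreversible)

dS_gen = 1.6925 kJ/K, irreversible


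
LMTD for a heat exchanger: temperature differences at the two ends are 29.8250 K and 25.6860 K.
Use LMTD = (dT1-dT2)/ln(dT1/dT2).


dT1/dT2 = 1.1611
ln(dT1/dT2) = 0.1494
LMTD = 4.1390 / 0.1494 = 27.7040 K

27.7040 K


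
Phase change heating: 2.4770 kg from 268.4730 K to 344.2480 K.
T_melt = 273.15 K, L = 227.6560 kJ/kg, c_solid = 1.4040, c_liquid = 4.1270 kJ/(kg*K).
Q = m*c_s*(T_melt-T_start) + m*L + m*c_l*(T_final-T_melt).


Q1 (sensible, solid) = 2.4770 * 1.4040 * 4.6770 = 16.2652 kJ
Q2 (latent) = 2.4770 * 227.6560 = 563.9039 kJ
Q3 (sensible, liquid) = 2.4770 * 4.1270 * 71.0980 = 726.8049 kJ
Q_total = 1306.9741 kJ

1306.9741 kJ


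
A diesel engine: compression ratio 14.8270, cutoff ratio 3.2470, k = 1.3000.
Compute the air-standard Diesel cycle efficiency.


r^(k-1) = 2.2455
rc^k = 4.6230
eta = 0.4477 = 44.7656%

44.7656%


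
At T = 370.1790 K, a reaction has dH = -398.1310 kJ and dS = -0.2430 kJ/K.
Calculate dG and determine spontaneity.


T*dS = 370.1790 * -0.2430 = -89.9535 kJ
dG = -398.1310 + 89.9535 = -308.1775 kJ (spontaneous)

dG = -308.1775 kJ, spontaneous


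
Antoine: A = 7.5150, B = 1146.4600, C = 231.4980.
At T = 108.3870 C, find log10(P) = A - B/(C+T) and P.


C+T = 339.8850
B/(C+T) = 3.3731
log10(P) = 7.5150 - 3.3731 = 4.1419
P = 10^4.1419 = 13864.9379 mmHg

13864.9379 mmHg


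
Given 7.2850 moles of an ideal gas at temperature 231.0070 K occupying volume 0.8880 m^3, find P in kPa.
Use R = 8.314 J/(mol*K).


P = nRT/V = 7.2850 * 8.314 * 231.0070 / 0.8880
= 13991.5142 / 0.8880 = 15756.2096 Pa = 15.7562 kPa

15.7562 kPa


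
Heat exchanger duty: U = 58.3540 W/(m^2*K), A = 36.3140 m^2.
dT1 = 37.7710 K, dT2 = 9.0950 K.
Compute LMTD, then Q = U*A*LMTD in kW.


LMTD = 20.1402 K
Q = 58.3540 * 36.3140 * 20.1402 = 42678.5031 W = 42.6785 kW

42.6785 kW


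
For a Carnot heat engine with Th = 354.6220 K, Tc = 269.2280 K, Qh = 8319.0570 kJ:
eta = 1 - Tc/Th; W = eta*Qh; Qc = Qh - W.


eta = 1 - 269.2280/354.6220 = 0.2408
W = 0.2408 * 8319.0570 = 2003.2529 kJ
Qc = 8319.0570 - 2003.2529 = 6315.8041 kJ

eta = 24.0803%, W = 2003.2529 kJ, Qc = 6315.8041 kJ


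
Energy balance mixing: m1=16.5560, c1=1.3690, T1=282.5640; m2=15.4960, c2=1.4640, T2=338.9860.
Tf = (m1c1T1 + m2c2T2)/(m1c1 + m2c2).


num = 14094.6446
den = 45.3513
Tf = 310.7881 K

310.7881 K


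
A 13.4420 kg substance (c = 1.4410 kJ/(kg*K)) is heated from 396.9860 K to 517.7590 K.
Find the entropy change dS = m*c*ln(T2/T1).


T2/T1 = 1.3042
ln(T2/T1) = 0.2656
dS = 13.4420 * 1.4410 * 0.2656 = 5.1448 kJ/K

5.1448 kJ/K


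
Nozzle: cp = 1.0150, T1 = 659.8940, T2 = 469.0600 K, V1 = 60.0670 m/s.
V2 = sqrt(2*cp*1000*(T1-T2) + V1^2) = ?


dT = 190.8340 K
2*cp*1000*dT = 387393.0200
V1^2 = 3608.0445
V2 = sqrt(391001.0645) = 625.3008 m/s

625.3008 m/s


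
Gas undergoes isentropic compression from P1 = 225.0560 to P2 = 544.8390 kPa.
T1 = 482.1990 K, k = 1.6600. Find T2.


(k-1)/k = 0.3976
(P2/P1)^exp = 1.4212
T2 = 482.1990 * 1.4212 = 685.3179 K

685.3179 K


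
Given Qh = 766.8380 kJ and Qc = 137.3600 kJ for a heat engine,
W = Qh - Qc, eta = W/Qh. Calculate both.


W = 766.8380 - 137.3600 = 629.4780 kJ
eta = 629.4780 / 766.8380 = 0.8209 = 82.0875%

W = 629.4780 kJ, eta = 82.0875%


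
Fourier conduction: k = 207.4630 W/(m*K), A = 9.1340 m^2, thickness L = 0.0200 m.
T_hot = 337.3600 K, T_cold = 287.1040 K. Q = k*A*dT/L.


dT = 50.2560 K
Q = 207.4630 * 9.1340 * 50.2560 / 0.0200 = 4761673.1831 W

4761673.1831 W


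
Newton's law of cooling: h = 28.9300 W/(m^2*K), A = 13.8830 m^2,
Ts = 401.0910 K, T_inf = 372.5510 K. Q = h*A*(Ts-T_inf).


dT = 28.5400 K
Q = 28.9300 * 13.8830 * 28.5400 = 11462.6683 W

11462.6683 W


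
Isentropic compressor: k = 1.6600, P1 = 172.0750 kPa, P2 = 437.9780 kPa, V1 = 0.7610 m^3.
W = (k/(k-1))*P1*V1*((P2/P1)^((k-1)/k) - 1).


(k-1)/k = 0.3976
(P2/P1)^exp = 1.4498
W = 2.5152 * 172.0750 * 0.7610 * (1.4498 - 1) = 148.1535 kJ

148.1535 kJ


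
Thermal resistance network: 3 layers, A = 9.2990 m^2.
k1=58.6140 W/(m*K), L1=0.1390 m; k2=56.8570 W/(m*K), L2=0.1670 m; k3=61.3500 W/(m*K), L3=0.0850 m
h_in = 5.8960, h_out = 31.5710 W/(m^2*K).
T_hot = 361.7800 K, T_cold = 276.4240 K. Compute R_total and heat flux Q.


R_conv_in = 1/(5.8960*9.2990) = 0.0182
R_1 = 0.1390/(58.6140*9.2990) = 0.0003
R_2 = 0.1670/(56.8570*9.2990) = 0.0003
R_3 = 0.0850/(61.3500*9.2990) = 0.0001
R_conv_out = 1/(31.5710*9.2990) = 0.0034
R_total = 0.0224 K/W
Q = 85.3560 / 0.0224 = 3816.4412 W

R_total = 0.0224 K/W, Q = 3816.4412 W


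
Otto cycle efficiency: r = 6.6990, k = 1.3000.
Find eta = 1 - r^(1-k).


r^(k-1) = 1.7693
eta = 1 - 1/1.7693 = 0.4348 = 43.4807%

43.4807%


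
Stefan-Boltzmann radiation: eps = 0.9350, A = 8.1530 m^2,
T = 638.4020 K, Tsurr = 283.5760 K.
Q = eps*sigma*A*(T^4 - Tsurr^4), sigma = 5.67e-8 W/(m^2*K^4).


T^4 = 1.6610e+11
Tsurr^4 = 6.4666e+09
Q = 0.9350 * 5.67e-8 * 8.1530 * 1.5964e+11 = 68999.0989 W

68999.0989 W


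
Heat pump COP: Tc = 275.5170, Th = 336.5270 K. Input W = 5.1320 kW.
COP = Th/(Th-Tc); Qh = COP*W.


COP = 336.5270 / 61.0100 = 5.5159
Qh = 5.5159 * 5.1320 = 28.3078 kW

COP = 5.5159, Qh = 28.3078 kW


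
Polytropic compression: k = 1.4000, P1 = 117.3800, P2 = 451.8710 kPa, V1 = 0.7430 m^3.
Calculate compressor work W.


(k-1)/k = 0.2857
(P2/P1)^exp = 1.4698
W = 3.5000 * 117.3800 * 0.7430 * (1.4698 - 1) = 143.4098 kJ

143.4098 kJ


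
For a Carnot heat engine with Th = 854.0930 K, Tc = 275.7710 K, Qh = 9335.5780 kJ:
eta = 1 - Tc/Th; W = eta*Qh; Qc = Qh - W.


eta = 1 - 275.7710/854.0930 = 0.6771
W = 0.6771 * 9335.5780 = 6321.2907 kJ
Qc = 9335.5780 - 6321.2907 = 3014.2873 kJ

eta = 67.7118%, W = 6321.2907 kJ, Qc = 3014.2873 kJ


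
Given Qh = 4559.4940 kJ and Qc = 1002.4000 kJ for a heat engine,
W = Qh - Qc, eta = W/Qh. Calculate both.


W = 4559.4940 - 1002.4000 = 3557.0940 kJ
eta = 3557.0940 / 4559.4940 = 0.7802 = 78.0151%

W = 3557.0940 kJ, eta = 78.0151%


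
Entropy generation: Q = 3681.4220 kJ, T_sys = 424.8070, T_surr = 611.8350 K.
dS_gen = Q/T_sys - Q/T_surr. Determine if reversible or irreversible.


dS_sys = 3681.4220/424.8070 = 8.6661 kJ/K
dS_surr = -3681.4220/611.8350 = -6.0170 kJ/K
dS_gen = 8.6661 - 6.0170 = 2.6491 kJ/K (irreversible)

dS_gen = 2.6491 kJ/K, irreversible


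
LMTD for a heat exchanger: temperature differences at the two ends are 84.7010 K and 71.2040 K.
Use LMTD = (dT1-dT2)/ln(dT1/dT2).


dT1/dT2 = 1.1896
ln(dT1/dT2) = 0.1736
LMTD = 13.4970 / 0.1736 = 77.7574 K

77.7574 K


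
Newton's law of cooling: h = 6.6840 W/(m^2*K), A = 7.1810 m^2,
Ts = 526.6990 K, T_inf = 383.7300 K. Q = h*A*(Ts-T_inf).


dT = 142.9690 K
Q = 6.6840 * 7.1810 * 142.9690 = 6862.1980 W

6862.1980 W


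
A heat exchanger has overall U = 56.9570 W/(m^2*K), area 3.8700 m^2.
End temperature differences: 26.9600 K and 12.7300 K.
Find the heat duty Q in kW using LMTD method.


LMTD = 18.9634 K
Q = 56.9570 * 3.8700 * 18.9634 = 4179.9806 W = 4.1800 kW

4.1800 kW


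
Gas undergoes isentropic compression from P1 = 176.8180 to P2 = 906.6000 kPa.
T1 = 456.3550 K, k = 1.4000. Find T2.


(k-1)/k = 0.2857
(P2/P1)^exp = 1.5952
T2 = 456.3550 * 1.5952 = 727.9949 K

727.9949 K


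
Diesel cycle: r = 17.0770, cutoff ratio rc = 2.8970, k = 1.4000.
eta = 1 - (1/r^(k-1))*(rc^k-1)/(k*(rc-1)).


r^(k-1) = 3.1115
rc^k = 4.4333
eta = 0.5845 = 58.4517%

58.4517%


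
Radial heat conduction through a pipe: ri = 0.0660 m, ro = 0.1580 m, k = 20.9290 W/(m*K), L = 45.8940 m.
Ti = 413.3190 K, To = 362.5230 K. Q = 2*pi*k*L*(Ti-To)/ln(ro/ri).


dT = 50.7960 K
ln(ro/ri) = 0.8729
Q = 2*pi*20.9290*45.8940*50.7960 / 0.8729 = 351179.5622 W

351179.5622 W


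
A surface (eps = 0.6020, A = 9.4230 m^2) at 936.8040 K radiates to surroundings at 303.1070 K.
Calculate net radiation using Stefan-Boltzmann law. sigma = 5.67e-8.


T^4 = 7.7018e+11
Tsurr^4 = 8.4408e+09
Q = 0.6020 * 5.67e-8 * 9.4230 * 7.6174e+11 = 245006.5997 W

245006.5997 W


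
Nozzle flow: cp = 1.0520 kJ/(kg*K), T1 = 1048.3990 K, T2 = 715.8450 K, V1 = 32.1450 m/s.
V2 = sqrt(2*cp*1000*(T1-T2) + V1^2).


dT = 332.5540 K
2*cp*1000*dT = 699693.6160
V1^2 = 1033.3010
V2 = sqrt(700726.9170) = 837.0943 m/s

837.0943 m/s


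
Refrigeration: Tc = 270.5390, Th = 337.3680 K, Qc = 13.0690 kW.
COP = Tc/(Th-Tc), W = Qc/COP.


COP = 270.5390 / 66.8290 = 4.0482
W = 13.0690 / 4.0482 = 3.2283 kW

COP = 4.0482, W = 3.2283 kW


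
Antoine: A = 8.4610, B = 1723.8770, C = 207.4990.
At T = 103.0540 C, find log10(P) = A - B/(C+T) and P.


C+T = 310.5530
B/(C+T) = 5.5510
log10(P) = 8.4610 - 5.5510 = 2.9100
P = 10^2.9100 = 812.8468 mmHg

812.8468 mmHg


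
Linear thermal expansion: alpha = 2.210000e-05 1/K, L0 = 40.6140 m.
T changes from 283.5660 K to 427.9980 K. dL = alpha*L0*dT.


dT = 144.4320 K
dL = 2.210000e-05 * 40.6140 * 144.4320 = 0.129638 m
L_final = 40.743638 m

dL = 0.129638 m


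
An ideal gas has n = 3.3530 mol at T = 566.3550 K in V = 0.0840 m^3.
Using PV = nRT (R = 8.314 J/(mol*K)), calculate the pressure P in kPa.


P = nRT/V = 3.3530 * 8.314 * 566.3550 / 0.0840
= 15788.1889 / 0.0840 = 187954.6292 Pa = 187.9546 kPa

187.9546 kPa


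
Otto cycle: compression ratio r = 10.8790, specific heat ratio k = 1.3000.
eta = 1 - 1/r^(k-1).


r^(k-1) = 2.0463
eta = 1 - 1/2.0463 = 0.5113 = 51.1321%

51.1321%


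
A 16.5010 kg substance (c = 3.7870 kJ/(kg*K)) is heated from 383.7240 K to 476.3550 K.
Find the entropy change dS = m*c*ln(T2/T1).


T2/T1 = 1.2414
ln(T2/T1) = 0.2162
dS = 16.5010 * 3.7870 * 0.2162 = 13.5127 kJ/K

13.5127 kJ/K


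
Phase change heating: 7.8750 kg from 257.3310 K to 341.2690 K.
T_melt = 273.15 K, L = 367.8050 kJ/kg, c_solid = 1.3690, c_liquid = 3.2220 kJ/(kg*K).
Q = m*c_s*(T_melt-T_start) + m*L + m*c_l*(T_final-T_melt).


Q1 (sensible, solid) = 7.8750 * 1.3690 * 15.8190 = 170.5427 kJ
Q2 (latent) = 7.8750 * 367.8050 = 2896.4644 kJ
Q3 (sensible, liquid) = 7.8750 * 3.2220 * 68.1190 = 1728.4004 kJ
Q_total = 4795.4075 kJ

4795.4075 kJ


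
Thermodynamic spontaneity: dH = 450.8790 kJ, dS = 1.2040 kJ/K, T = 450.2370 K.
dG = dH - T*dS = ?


T*dS = 450.2370 * 1.2040 = 542.0853 kJ
dG = 450.8790 - 542.0853 = -91.2063 kJ (spontaneous)

dG = -91.2063 kJ, spontaneous


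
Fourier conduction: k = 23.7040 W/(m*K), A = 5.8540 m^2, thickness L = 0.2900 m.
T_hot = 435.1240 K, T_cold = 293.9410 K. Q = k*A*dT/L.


dT = 141.1830 K
Q = 23.7040 * 5.8540 * 141.1830 / 0.2900 = 67555.1970 W

67555.1970 W


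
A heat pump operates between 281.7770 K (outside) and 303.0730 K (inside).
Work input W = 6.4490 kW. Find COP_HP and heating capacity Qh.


COP = 303.0730 / 21.2960 = 14.2315
Qh = 14.2315 * 6.4490 = 91.7786 kW

COP = 14.2315, Qh = 91.7786 kW


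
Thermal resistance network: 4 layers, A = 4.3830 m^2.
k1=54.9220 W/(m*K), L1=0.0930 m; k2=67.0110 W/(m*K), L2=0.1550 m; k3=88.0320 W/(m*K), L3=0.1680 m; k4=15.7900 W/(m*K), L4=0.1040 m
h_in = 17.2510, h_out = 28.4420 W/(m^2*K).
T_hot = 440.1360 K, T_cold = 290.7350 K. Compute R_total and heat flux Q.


R_conv_in = 1/(17.2510*4.3830) = 0.0132
R_1 = 0.0930/(54.9220*4.3830) = 0.0004
R_2 = 0.1550/(67.0110*4.3830) = 0.0005
R_3 = 0.1680/(88.0320*4.3830) = 0.0004
R_4 = 0.1040/(15.7900*4.3830) = 0.0015
R_conv_out = 1/(28.4420*4.3830) = 0.0080
R_total = 0.0241 K/W
Q = 149.4010 / 0.0241 = 6199.3388 W

R_total = 0.0241 K/W, Q = 6199.3388 W


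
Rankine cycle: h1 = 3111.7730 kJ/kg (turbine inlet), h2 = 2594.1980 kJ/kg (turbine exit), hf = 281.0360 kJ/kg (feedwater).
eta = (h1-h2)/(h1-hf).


W = 517.5750 kJ/kg
Q_in = 2830.7370 kJ/kg
eta = 0.1828 = 18.2841%

eta = 18.2841%


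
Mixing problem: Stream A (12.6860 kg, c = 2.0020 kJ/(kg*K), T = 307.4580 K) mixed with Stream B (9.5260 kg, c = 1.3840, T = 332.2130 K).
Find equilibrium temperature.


num = 12188.5161
den = 38.5814
Tf = 315.9173 K

315.9173 K


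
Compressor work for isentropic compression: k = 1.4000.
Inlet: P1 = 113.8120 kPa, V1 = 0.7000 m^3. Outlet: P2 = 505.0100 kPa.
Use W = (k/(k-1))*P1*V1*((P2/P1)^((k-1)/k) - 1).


(k-1)/k = 0.2857
(P2/P1)^exp = 1.5307
W = 3.5000 * 113.8120 * 0.7000 * (1.5307 - 1) = 147.9791 kJ

147.9791 kJ


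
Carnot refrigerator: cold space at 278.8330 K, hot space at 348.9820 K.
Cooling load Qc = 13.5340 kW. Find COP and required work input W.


COP = 278.8330 / 70.1490 = 3.9749
W = 13.5340 / 3.9749 = 3.4049 kW

COP = 3.9749, W = 3.4049 kW


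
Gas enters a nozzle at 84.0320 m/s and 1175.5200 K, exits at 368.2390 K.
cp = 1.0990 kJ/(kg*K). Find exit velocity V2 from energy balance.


dT = 807.2810 K
2*cp*1000*dT = 1774403.6380
V1^2 = 7061.3770
V2 = sqrt(1781465.0150) = 1334.7153 m/s

1334.7153 m/s


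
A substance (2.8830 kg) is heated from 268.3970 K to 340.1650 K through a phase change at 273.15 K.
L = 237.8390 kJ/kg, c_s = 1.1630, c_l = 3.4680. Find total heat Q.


Q1 (sensible, solid) = 2.8830 * 1.1630 * 4.7530 = 15.9365 kJ
Q2 (latent) = 2.8830 * 237.8390 = 685.6898 kJ
Q3 (sensible, liquid) = 2.8830 * 3.4680 * 67.0150 = 670.0323 kJ
Q_total = 1371.6586 kJ

1371.6586 kJ


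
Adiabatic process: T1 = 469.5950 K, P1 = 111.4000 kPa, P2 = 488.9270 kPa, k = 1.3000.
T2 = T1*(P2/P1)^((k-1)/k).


(k-1)/k = 0.2308
(P2/P1)^exp = 1.4068
T2 = 469.5950 * 1.4068 = 660.6328 K

660.6328 K


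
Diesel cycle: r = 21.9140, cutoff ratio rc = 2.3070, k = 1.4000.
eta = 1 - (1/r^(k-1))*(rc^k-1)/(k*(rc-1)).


r^(k-1) = 3.4379
rc^k = 3.2230
eta = 0.6466 = 64.6608%

64.6608%


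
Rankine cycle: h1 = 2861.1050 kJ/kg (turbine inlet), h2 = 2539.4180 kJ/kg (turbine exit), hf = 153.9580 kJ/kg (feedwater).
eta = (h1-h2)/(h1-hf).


W = 321.6870 kJ/kg
Q_in = 2707.1470 kJ/kg
eta = 0.1188 = 11.8829%

eta = 11.8829%


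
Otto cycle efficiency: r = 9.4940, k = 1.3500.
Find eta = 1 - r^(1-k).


r^(k-1) = 2.1984
eta = 1 - 1/2.1984 = 0.5451 = 54.5124%

54.5124%


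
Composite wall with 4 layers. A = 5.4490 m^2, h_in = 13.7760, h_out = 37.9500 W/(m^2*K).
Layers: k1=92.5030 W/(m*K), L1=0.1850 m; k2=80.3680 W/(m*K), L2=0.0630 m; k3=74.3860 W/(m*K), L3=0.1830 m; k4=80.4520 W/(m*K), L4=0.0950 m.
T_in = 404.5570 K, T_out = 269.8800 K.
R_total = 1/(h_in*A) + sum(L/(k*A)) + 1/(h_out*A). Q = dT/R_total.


R_conv_in = 1/(13.7760*5.4490) = 0.0133
R_1 = 0.1850/(92.5030*5.4490) = 0.0004
R_2 = 0.0630/(80.3680*5.4490) = 0.0001
R_3 = 0.1830/(74.3860*5.4490) = 0.0005
R_4 = 0.0950/(80.4520*5.4490) = 0.0002
R_conv_out = 1/(37.9500*5.4490) = 0.0048
R_total = 0.0193 K/W
Q = 134.6770 / 0.0193 = 6964.8658 W

R_total = 0.0193 K/W, Q = 6964.8658 W


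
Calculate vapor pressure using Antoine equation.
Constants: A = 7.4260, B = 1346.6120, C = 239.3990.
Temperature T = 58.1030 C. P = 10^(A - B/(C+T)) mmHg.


C+T = 297.5020
B/(C+T) = 4.5264
log10(P) = 7.4260 - 4.5264 = 2.8996
P = 10^2.8996 = 793.6034 mmHg

793.6034 mmHg


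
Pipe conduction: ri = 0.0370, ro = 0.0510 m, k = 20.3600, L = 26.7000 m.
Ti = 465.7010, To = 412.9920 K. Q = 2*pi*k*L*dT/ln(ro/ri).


dT = 52.7090 K
ln(ro/ri) = 0.3209
Q = 2*pi*20.3600*26.7000*52.7090 / 0.3209 = 561013.7623 W

561013.7623 W


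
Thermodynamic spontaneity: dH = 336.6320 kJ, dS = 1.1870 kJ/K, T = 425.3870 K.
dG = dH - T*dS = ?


T*dS = 425.3870 * 1.1870 = 504.9344 kJ
dG = 336.6320 - 504.9344 = -168.3024 kJ (spontaneous)

dG = -168.3024 kJ, spontaneous


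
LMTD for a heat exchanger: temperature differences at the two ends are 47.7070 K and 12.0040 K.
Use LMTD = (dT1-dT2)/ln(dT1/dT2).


dT1/dT2 = 3.9743
ln(dT1/dT2) = 1.3798
LMTD = 35.7030 / 1.3798 = 25.8748 K

25.8748 K


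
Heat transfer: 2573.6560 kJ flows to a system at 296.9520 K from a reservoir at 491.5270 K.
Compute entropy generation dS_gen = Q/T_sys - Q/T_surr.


dS_sys = 2573.6560/296.9520 = 8.6669 kJ/K
dS_surr = -2573.6560/491.5270 = -5.2360 kJ/K
dS_gen = 8.6669 - 5.2360 = 3.4309 kJ/K (irreversible)

dS_gen = 3.4309 kJ/K, irreversible


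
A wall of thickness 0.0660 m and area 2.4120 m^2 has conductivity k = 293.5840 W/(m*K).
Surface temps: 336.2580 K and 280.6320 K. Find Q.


dT = 55.6260 K
Q = 293.5840 * 2.4120 * 55.6260 / 0.0660 = 596820.2946 W

596820.2946 W


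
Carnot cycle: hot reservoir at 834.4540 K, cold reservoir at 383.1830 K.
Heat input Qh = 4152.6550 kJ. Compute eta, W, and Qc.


eta = 1 - 383.1830/834.4540 = 0.5408
W = 0.5408 * 4152.6550 = 2245.7472 kJ
Qc = 4152.6550 - 2245.7472 = 1906.9078 kJ

eta = 54.0798%, W = 2245.7472 kJ, Qc = 1906.9078 kJ


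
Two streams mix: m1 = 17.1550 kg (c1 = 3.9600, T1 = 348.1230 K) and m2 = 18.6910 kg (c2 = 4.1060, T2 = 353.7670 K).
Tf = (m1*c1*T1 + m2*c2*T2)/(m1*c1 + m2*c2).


num = 50799.2537
den = 144.6790
Tf = 351.1169 K

351.1169 K


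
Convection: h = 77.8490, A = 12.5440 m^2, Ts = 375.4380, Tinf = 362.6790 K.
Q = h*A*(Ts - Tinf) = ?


dT = 12.7590 K
Q = 77.8490 * 12.5440 * 12.7590 = 12459.6465 W

12459.6465 W


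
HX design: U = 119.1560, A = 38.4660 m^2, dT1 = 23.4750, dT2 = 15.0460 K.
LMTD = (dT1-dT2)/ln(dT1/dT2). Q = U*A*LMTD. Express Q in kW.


LMTD = 18.9491 K
Q = 119.1560 * 38.4660 * 18.9491 = 86852.2217 W = 86.8522 kW

86.8522 kW


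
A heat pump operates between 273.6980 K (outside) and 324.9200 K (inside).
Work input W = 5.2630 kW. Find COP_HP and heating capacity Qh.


COP = 324.9200 / 51.2220 = 6.3434
Qh = 6.3434 * 5.2630 = 33.3851 kW

COP = 6.3434, Qh = 33.3851 kW


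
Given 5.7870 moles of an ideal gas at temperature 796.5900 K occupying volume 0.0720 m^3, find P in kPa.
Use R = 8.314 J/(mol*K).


P = nRT/V = 5.7870 * 8.314 * 796.5900 / 0.0720
= 38326.4287 / 0.0720 = 532311.5093 Pa = 532.3115 kPa

532.3115 kPa


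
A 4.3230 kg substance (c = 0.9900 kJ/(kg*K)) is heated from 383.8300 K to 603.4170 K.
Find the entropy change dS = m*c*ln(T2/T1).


T2/T1 = 1.5721
ln(T2/T1) = 0.4524
dS = 4.3230 * 0.9900 * 0.4524 = 1.9362 kJ/K

1.9362 kJ/K


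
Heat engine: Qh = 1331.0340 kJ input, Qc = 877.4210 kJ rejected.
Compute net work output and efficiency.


W = 1331.0340 - 877.4210 = 453.6130 kJ
eta = 453.6130 / 1331.0340 = 0.3408 = 34.0797%

W = 453.6130 kJ, eta = 34.0797%


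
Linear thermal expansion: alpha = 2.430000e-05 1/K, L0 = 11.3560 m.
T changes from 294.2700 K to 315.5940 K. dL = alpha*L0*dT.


dT = 21.3240 K
dL = 2.430000e-05 * 11.3560 * 21.3240 = 0.005884 m
L_final = 11.361884 m

dL = 0.005884 m


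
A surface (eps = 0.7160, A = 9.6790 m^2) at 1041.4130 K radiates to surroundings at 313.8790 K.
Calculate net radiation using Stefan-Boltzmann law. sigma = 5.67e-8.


T^4 = 1.1762e+12
Tsurr^4 = 9.7062e+09
Q = 0.7160 * 5.67e-8 * 9.6790 * 1.1665e+12 = 458373.9215 W

458373.9215 W


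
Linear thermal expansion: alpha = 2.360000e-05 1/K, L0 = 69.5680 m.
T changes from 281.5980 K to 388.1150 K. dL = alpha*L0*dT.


dT = 106.5170 K
dL = 2.360000e-05 * 69.5680 * 106.5170 = 0.174880 m
L_final = 69.742880 m

dL = 0.174880 m


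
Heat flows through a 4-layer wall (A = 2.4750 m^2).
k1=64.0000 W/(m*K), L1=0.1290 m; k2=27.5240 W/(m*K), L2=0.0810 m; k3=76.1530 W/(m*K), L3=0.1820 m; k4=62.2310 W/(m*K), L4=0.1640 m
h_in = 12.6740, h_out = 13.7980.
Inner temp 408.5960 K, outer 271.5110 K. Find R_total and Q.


R_conv_in = 1/(12.6740*2.4750) = 0.0319
R_1 = 0.1290/(64.0000*2.4750) = 0.0008
R_2 = 0.0810/(27.5240*2.4750) = 0.0012
R_3 = 0.1820/(76.1530*2.4750) = 0.0010
R_4 = 0.1640/(62.2310*2.4750) = 0.0011
R_conv_out = 1/(13.7980*2.4750) = 0.0293
R_total = 0.0652 K/W
Q = 137.0850 / 0.0652 = 2102.6644 W

R_total = 0.0652 K/W, Q = 2102.6644 W


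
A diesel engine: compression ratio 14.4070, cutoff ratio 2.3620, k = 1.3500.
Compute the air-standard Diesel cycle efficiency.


r^(k-1) = 2.5439
rc^k = 3.1910
eta = 0.5316 = 53.1583%

53.1583%


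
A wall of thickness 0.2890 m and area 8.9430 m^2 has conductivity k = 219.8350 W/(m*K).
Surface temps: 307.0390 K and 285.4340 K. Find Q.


dT = 21.6050 K
Q = 219.8350 * 8.9430 * 21.6050 / 0.2890 = 146972.6404 W

146972.6404 W


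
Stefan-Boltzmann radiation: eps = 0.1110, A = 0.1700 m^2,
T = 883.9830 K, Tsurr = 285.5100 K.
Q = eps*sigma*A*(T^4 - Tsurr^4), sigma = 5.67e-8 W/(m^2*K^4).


T^4 = 6.1063e+11
Tsurr^4 = 6.6449e+09
Q = 0.1110 * 5.67e-8 * 0.1700 * 6.0398e+11 = 646.2175 W

646.2175 W


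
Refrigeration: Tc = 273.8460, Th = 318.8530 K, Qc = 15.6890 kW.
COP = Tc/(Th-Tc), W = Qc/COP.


COP = 273.8460 / 45.0070 = 6.0845
W = 15.6890 / 6.0845 = 2.5785 kW

COP = 6.0845, W = 2.5785 kW


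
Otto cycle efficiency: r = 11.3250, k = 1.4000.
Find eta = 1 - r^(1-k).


r^(k-1) = 2.6401
eta = 1 - 1/2.6401 = 0.6212 = 62.1222%

62.1222%


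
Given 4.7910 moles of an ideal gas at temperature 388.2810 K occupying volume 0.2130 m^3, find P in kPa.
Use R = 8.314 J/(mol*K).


P = nRT/V = 4.7910 * 8.314 * 388.2810 / 0.2130
= 15466.1540 / 0.2130 = 72611.0517 Pa = 72.6111 kPa

72.6111 kPa
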